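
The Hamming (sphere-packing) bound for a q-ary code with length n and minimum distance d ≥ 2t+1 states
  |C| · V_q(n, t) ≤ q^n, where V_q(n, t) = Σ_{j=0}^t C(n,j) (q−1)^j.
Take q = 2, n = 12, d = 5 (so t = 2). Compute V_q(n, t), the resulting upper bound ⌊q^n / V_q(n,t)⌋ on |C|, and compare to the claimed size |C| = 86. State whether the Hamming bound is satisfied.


V_q(n, t) = 79, q^n = 4096, Hamming bound = 51, |C| = 86 > bound (violated).

Step 1: Compute V_q(n, t) = Σ_{j=0}^2 C(n, j) (q−1)^j.
  j = 0: C(12,0)·(1)^0 = 1·1 = 1.
  j = 1: C(12,1)·(1)^1 = 12·1 = 12.
  j = 2: C(12,2)·(1)^2 = 66·1 = 66.
  V_q(n, t) = 1 + 12 + 66 = 79.
Step 2: q^n = 2^12 = 4096.
Step 3: Hamming bound ⌊q^n / V_q(n,t)⌋ = ⌊4096/79⌋ = 51.
Step 4: Compare |C| = 86 to 51: violated.
The claimed |C| lies above the Hamming bound, so no 2-ary code of length 12 with d ≥ 5 can have 86 codewords.


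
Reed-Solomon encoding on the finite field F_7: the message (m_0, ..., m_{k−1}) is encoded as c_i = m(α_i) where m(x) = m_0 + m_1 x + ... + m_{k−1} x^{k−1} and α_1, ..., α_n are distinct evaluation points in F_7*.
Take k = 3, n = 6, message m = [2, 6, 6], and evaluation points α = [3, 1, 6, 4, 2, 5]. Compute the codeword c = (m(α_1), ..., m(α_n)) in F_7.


c = [4, 0, 2, 3, 3, 0]

Message polynomial: m(x) = 2 + 6·x + 6·x^2 (mod 7).
For each evaluation point α_i, compute m(α_i) mod 7:
  α_1 = 3: Horner steps 6 → 3 → 4, so m(3) = 4.
  α_2 = 1: Horner steps 6 → 5 → 0, so m(1) = 0.
  α_3 = 6: Horner steps 6 → 0 → 2, so m(6) = 2.
  α_4 = 4: Horner steps 6 → 2 → 3, so m(4) = 3.
  α_5 = 2: Horner steps 6 → 4 → 3, so m(2) = 3.
  α_6 = 5: Horner steps 6 → 1 → 0, so m(5) = 0.
Codeword c = [4, 0, 2, 3, 3, 0] ∈ F_7^6.


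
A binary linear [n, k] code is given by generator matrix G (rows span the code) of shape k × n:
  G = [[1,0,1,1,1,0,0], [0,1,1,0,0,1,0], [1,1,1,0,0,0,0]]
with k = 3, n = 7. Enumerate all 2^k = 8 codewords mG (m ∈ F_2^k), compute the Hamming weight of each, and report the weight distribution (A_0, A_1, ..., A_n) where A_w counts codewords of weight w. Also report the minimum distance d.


Weight distribution: A_0 = 1, A_2 = 1, A_3 = 3, A_4 = 2, A_5 = 1. Minimum distance d = 2.

Enumerate all 2^3 = 8 messages m ∈ F_2^3.
For each, compute codeword c = mG in F_2^7, then tally its weight.
  m = 000 → c = 0000000, weight = 0.
  m = 100 → c = 1011100, weight = 4.
  m = 010 → c = 0110010, weight = 3.
  m = 110 → c = 1101110, weight = 5.
  m = 001 → c = 1110000, weight = 3.
  m = 101 → c = 0101100, weight = 3.
  m = 011 → c = 1000010, weight = 2.
  m = 111 → c = 0011110, weight = 4.
Tally weights:
  weight 0: 1 codewords.
  weight 2: 1 codewords.
  weight 3: 3 codewords.
  weight 4: 2 codewords.
  weight 5: 1 codewords.
Minimum distance d = smallest w > 0 with A_w > 0 = 2.
Sanity: Σ A_w = 8 = 2^3 = 8 ✓.


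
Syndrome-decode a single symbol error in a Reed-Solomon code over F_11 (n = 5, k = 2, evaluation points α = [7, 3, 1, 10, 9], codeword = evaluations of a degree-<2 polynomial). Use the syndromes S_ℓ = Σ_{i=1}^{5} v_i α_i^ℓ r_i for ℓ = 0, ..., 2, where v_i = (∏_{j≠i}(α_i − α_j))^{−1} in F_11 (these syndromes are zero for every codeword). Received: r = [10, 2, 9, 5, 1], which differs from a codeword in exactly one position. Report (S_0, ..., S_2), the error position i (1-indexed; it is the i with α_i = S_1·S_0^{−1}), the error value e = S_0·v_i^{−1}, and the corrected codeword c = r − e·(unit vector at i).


S = (3, 5, 1), error at position 5, error magnitude e = 9, c = [10, 2, 9, 5, 3].

Step 1: column multipliers v_i = (∏_{j≠i}(α_i − α_j))^{−1} mod 11.
  i = 1 (α = 7): (7−3)(7−1)(7−10)(7−9) = 4·6·(−3)·(−2) = 144 ≡ 1, so v_1 = 1^{−1} = 1 (mod 11).
  i = 2 (α = 3): (3−7)(3−1)(3−10)(3−9) = (−4)·2·(−7)·(−6) = −336 ≡ 5, so v_2 = 5^{−1} = 9 (mod 11).
  i = 3 (α = 1): (1−7)(1−3)(1−10)(1−9) = (−6)·(−2)·(−9)·(−8) = 864 ≡ 6, so v_3 = 6^{−1} = 2 (mod 11).
  i = 4 (α = 10): (10−7)(10−3)(10−1)(10−9) = 3·7·9·1 = 189 ≡ 2, so v_4 = 2^{−1} = 6 (mod 11).
  i = 5 (α = 9): (9−7)(9−3)(9−1)(9−10) = 2·6·8·(−1) = −96 ≡ 3, so v_5 = 3^{−1} = 4 (mod 11).
  v = [1, 9, 2, 6, 4].
Step 2: syndromes of r = [10, 2, 9, 5, 1] (all sums mod 11).
  S_0 = Σ v_i r_i = 1·10 + 9·2 + 2·9 + 6·5 + 4·1 = 80 ≡ 3.
  S_1 = Σ v_i α_i r_i = 1·7·10 + 9·3·2 + 2·1·9 + 6·10·5 + 4·9·1 = 478 ≡ 5.
  α_i^2 mod 11 = [5, 9, 1, 1, 4].
  S_2 = Σ v_i α_i^2 r_i = 1·5·10 + 9·9·2 + 2·1·9 + 6·1·5 + 4·4·1 = 276 ≡ 1.
  S = (3, 5, 1) ≠ 0, so r is not a codeword (an error is present).
Step 3: locate the error. For a single error e at position i, S_ℓ = v_i·e·α_i^ℓ, so α_err = S_1/S_0.
  S_0^{−1} = 3^{−1} = 4 (mod 11), so α_err = 5·4 = 20 ≡ 9 = α_5. Error position i = 5.
  Consistency check: S_2/S_1 = 1·9 = 9 ≡ 9 = α_err ✓ (single-error assumption holds).
Step 4: error magnitude e = S_0/v_5 = S_0·∏_{j≠5}(α_5 − α_j) = 3·3 = 9 ≡ 9 (mod 11).
Step 5: correct position 5: c_5 = r_5 − e = 1 − 9 ≡ 3 (mod 11). Hence c = [10, 2, 9, 5, 3].
  Check: interpolating c through the α_i gives m(x) = 7 + 2·x (degree < 2) with m(α_i) = c_i for every i, so c is indeed a codeword.


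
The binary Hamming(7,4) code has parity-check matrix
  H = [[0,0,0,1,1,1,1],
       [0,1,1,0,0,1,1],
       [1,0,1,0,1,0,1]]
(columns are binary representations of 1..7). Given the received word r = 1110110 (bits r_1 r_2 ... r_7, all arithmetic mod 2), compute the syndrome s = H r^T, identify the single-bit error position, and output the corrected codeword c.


s = (0, 1, 1)^T, error position = 3, corrected codeword c = 1100110

Compute s = H r^T mod 2 one row at a time:
  s_1 = 0 + 1 + 1 + 0 = 2 ≡ 0 (mod 2).
  s_2 = 1 + 1 + 1 + 0 = 3 ≡ 1 (mod 2).
  s_3 = 1 + 1 + 1 + 0 = 3 ≡ 1 (mod 2).
s = (0, 1, 1)^T — this equals column 3 of H (binary 011), so error is at position 3.
Correct: flip bit 3 of r = 1110110 to get c = 1100110.


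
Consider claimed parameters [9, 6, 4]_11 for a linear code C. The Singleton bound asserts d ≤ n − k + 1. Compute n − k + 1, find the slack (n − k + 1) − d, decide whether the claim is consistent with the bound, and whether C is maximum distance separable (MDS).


Singleton RHS = n − k + 1 = 4, slack = 0, bound satisfied, MDS.

Singleton bound: d ≤ n − k + 1.
Here n = 9, k = 6, so n − k + 1 = 4.
Given d = 4, check d ≤ 4: YES.
Slack = (n − k + 1) − d = 0.
The code is MDS (slack = 0).
Description: the claimed parameters are [9, 6, 4]_11; such a code would be MDS (meets Singleton bound).


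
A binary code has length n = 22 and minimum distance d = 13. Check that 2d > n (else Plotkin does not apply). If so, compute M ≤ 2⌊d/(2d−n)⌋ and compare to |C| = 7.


Plotkin bound M ≤ 6; given |C| = 7 > bound (violated).

Check applicability: 2d = 26, n = 22.
2d − n = 4 > 0, so Plotkin applies.
Compute d/(2d−n) = 13/4 ≈ 3.2500.
⌊d/(2d−n)⌋ = 3.
Plotkin bound: M ≤ 2·3 = 6.
Given |C| = 7, check: VIOLATED.
This |C| is above the Plotkin bound, so no binary code with n = 22, d = 13 and 7 codewords exists.


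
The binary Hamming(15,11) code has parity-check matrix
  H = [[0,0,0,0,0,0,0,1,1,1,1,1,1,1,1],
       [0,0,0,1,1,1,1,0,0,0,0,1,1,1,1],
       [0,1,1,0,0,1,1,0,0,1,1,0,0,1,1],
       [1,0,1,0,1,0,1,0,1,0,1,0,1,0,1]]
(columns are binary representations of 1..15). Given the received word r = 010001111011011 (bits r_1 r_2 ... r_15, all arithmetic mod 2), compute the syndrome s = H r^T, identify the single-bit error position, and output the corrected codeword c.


s = (0, 1, 0, 0)^T, error position = 4, corrected codeword c = 010101111011011

Compute s = H r^T mod 2 one row at a time:
  s_1 = 1 + 1 + 0 + 1 + 1 + 0 + 1 + 1 = 6 ≡ 0 (mod 2).
  s_2 = 0 + 0 + 1 + 1 + 1 + 0 + 1 + 1 = 5 ≡ 1 (mod 2).
  s_3 = 1 + 0 + 1 + 1 + 0 + 1 + 1 + 1 = 6 ≡ 0 (mod 2).
  s_4 = 0 + 0 + 0 + 1 + 1 + 1 + 0 + 1 = 4 ≡ 0 (mod 2).
s = (0, 1, 0, 0)^T — this equals column 4 of H (binary 0100), so error is at position 4.
Correct: flip bit 4 of r = 010001111011011 to get c = 010101111011011.


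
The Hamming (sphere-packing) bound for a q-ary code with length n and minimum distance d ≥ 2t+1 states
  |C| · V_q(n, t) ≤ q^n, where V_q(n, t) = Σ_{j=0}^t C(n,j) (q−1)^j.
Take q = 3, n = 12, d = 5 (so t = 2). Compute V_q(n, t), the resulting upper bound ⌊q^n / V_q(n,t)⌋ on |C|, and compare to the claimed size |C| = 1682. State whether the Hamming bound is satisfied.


V_q(n, t) = 289, q^n = 531441, Hamming bound = 1838, |C| = 1682 ≤ bound (satisfied).

Step 1: Compute V_q(n, t) = Σ_{j=0}^2 C(n, j) (q−1)^j.
  j = 0: C(12,0)·(2)^0 = 1·1 = 1.
  j = 1: C(12,1)·(2)^1 = 12·2 = 24.
  j = 2: C(12,2)·(2)^2 = 66·4 = 264.
  V_q(n, t) = 1 + 24 + 264 = 289.
Step 2: q^n = 3^12 = 531441.
Step 3: Hamming bound ⌊q^n / V_q(n,t)⌋ = ⌊531441/289⌋ = 1838.
Step 4: Compare |C| = 1682 to 1838: satisfied.
The claimed |C| lies below the Hamming bound.


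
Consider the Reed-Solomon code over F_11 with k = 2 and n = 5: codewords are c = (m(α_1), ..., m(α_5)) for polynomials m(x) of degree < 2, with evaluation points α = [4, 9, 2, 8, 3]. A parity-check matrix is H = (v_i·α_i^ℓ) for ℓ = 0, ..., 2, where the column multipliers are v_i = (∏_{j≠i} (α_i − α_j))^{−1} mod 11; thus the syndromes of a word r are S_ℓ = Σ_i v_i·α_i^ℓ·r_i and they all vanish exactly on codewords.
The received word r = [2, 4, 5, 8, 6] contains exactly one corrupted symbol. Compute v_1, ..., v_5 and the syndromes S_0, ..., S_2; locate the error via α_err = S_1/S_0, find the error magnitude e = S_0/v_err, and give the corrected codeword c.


S = (4, 8, 5), error at position 3, error magnitude e = 6, c = [2, 4, 10, 8, 6].

Step 1: column multipliers v_i = (∏_{j≠i}(α_i − α_j))^{−1} mod 11.
  i = 1 (α = 4): (4−9)(4−2)(4−8)(4−3) = (−5)·2·(−4)·1 = 40 ≡ 7, so v_1 = 7^{−1} = 8 (mod 11).
  i = 2 (α = 9): (9−4)(9−2)(9−8)(9−3) = 5·7·1·6 = 210 ≡ 1, so v_2 = 1^{−1} = 1 (mod 11).
  i = 3 (α = 2): (2−4)(2−9)(2−8)(2−3) = (−2)·(−7)·(−6)·(−1) = 84 ≡ 7, so v_3 = 7^{−1} = 8 (mod 11).
  i = 4 (α = 8): (8−4)(8−9)(8−2)(8−3) = 4·(−1)·6·5 = −120 ≡ 1, so v_4 = 1^{−1} = 1 (mod 11).
  i = 5 (α = 3): (3−4)(3−9)(3−2)(3−8) = (−1)·(−6)·1·(−5) = −30 ≡ 3, so v_5 = 3^{−1} = 4 (mod 11).
  v = [8, 1, 8, 1, 4].
Step 2: syndromes of r = [2, 4, 5, 8, 6] (all sums mod 11).
  S_0 = Σ v_i r_i = 8·2 + 1·4 + 8·5 + 1·8 + 4·6 = 92 ≡ 4.
  S_1 = Σ v_i α_i r_i = 8·4·2 + 1·9·4 + 8·2·5 + 1·8·8 + 4·3·6 = 316 ≡ 8.
  α_i^2 mod 11 = [5, 4, 4, 9, 9].
  S_2 = Σ v_i α_i^2 r_i = 8·5·2 + 1·4·4 + 8·4·5 + 1·9·8 + 4·9·6 = 544 ≡ 5.
  S = (4, 8, 5) ≠ 0, so r is not a codeword (an error is present).
Step 3: locate the error. For a single error e at position i, S_ℓ = v_i·e·α_i^ℓ, so α_err = S_1/S_0.
  S_0^{−1} = 4^{−1} = 3 (mod 11), so α_err = 8·3 = 24 ≡ 2 = α_3. Error position i = 3.
  Consistency check: S_2/S_1 = 5·7 = 35 ≡ 2 = α_err ✓ (single-error assumption holds).
Step 4: error magnitude e = S_0/v_3 = S_0·∏_{j≠3}(α_3 − α_j) = 4·7 = 28 ≡ 6 (mod 11).
Step 5: correct position 3: c_3 = r_3 − e = 5 − 6 ≡ 10 (mod 11). Hence c = [2, 4, 10, 8, 6].
  Check: interpolating c through the α_i gives m(x) = 7 + 7·x (degree < 2) with m(α_i) = c_i for every i, so c is indeed a codeword.


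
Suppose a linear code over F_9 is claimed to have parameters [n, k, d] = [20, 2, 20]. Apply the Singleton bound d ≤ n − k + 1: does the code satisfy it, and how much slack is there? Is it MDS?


Singleton RHS = n − k + 1 = 19, slack = -1, bound violated (no such code; not MDS).

Singleton bound: d ≤ n − k + 1.
Here n = 20, k = 2, so n − k + 1 = 19.
Given d = 20, check d ≤ 19: NO.
Slack = (n − k + 1) − d = -1.
The slack is negative: d = 20 exceeds n − k + 1 = 19 by 1, so the Singleton bound is violated and no linear [20, 2, 20]_9 code can exist. In particular it is not MDS (MDS requires d = n − k + 1 exactly).
Description: the claimed parameters are [20, 2, 20]_9; such a code would be impossible (violates the Singleton bound).


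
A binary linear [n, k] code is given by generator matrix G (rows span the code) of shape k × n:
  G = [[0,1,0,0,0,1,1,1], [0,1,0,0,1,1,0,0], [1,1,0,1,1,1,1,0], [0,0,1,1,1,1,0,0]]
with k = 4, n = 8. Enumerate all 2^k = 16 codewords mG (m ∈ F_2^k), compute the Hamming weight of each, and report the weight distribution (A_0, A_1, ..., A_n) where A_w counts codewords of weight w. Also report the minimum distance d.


Weight distribution: A_0 = 1, A_3 = 4, A_4 = 5, A_5 = 4, A_6 = 2. Minimum distance d = 3.

Enumerate all 2^4 = 16 messages m ∈ F_2^4.
For each, compute codeword c = mG in F_2^8, then tally its weight.
  m = 0000 → c = 00000000, weight = 0.
  m = 1000 → c = 01000111, weight = 4.
  m = 0100 → c = 01001100, weight = 3.
  m = 1100 → c = 00001011, weight = 3.
  m = 0010 → c = 11011110, weight = 6.
  m = 1010 → c = 10011001, weight = 4.
  m = 0110 → c = 10010010, weight = 3.
  m = 1110 → c = 11010101, weight = 5.
  m = 0001 → c = 00111100, weight = 4.
  m = 1001 → c = 01111011, weight = 6.
  m = 0101 → c = 01110000, weight = 3.
  m = 1101 → c = 00110111, weight = 5.
  m = 0011 → c = 11100010, weight = 4.
  m = 1011 → c = 10100101, weight = 4.
  m = 0111 → c = 10101110, weight = 5.
  m = 1111 → c = 11101001, weight = 5.
Tally weights:
  weight 0: 1 codewords.
  weight 3: 4 codewords.
  weight 4: 5 codewords.
  weight 5: 4 codewords.
  weight 6: 2 codewords.
Minimum distance d = smallest w > 0 with A_w > 0 = 3.
Sanity: Σ A_w = 16 = 2^4 = 16 ✓.


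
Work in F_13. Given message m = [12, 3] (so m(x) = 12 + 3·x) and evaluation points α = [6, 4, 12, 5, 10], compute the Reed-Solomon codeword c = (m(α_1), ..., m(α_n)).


c = [4, 11, 9, 1, 3]

Message polynomial: m(x) = 12 + 3·x (mod 13).
For each evaluation point α_i, compute m(α_i) mod 13:
  α_1 = 6: Horner steps 3 → 4, so m(6) = 4.
  α_2 = 4: Horner steps 3 → 11, so m(4) = 11.
  α_3 = 12: Horner steps 3 → 9, so m(12) = 9.
  α_4 = 5: Horner steps 3 → 1, so m(5) = 1.
  α_5 = 10: Horner steps 3 → 3, so m(10) = 3.
Codeword c = [4, 11, 9, 1, 3] ∈ F_13^5.


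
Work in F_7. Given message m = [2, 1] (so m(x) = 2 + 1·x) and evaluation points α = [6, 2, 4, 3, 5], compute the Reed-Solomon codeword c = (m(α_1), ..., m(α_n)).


c = [1, 4, 6, 5, 0]

Message polynomial: m(x) = 2 + 1·x (mod 7).
For each evaluation point α_i, compute m(α_i) mod 7:
  α_1 = 6: Horner steps 1 → 1, so m(6) = 1.
  α_2 = 2: Horner steps 1 → 4, so m(2) = 4.
  α_3 = 4: Horner steps 1 → 6, so m(4) = 6.
  α_4 = 3: Horner steps 1 → 5, so m(3) = 5.
  α_5 = 5: Horner steps 1 → 0, so m(5) = 0.
Codeword c = [1, 4, 6, 5, 0] ∈ F_7^5.


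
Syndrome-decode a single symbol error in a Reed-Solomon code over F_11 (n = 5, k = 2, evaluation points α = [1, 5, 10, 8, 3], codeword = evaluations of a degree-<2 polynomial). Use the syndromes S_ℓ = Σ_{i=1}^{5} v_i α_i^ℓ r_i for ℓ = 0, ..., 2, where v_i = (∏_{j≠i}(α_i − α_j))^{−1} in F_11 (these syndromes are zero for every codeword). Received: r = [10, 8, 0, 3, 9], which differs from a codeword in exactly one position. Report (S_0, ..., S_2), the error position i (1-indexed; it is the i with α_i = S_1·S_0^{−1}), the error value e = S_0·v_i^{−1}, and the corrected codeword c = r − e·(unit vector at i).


S = (9, 6, 4), error at position 4, error magnitude e = 2, c = [10, 8, 0, 1, 9].

Step 1: column multipliers v_i = (∏_{j≠i}(α_i − α_j))^{−1} mod 11.
  i = 1 (α = 1): (1−5)(1−10)(1−8)(1−3) = (−4)·(−9)·(−7)·(−2) = 504 ≡ 9, so v_1 = 9^{−1} = 5 (mod 11).
  i = 2 (α = 5): (5−1)(5−10)(5−8)(5−3) = 4·(−5)·(−3)·2 = 120 ≡ 10, so v_2 = 10^{−1} = 10 (mod 11).
  i = 3 (α = 10): (10−1)(10−5)(10−8)(10−3) = 9·5·2·7 = 630 ≡ 3, so v_3 = 3^{−1} = 4 (mod 11).
  i = 4 (α = 8): (8−1)(8−5)(8−10)(8−3) = 7·3·(−2)·5 = −210 ≡ 10, so v_4 = 10^{−1} = 10 (mod 11).
  i = 5 (α = 3): (3−1)(3−5)(3−10)(3−8) = 2·(−2)·(−7)·(−5) = −140 ≡ 3, so v_5 = 3^{−1} = 4 (mod 11).
  v = [5, 10, 4, 10, 4].
Step 2: syndromes of r = [10, 8, 0, 3, 9] (all sums mod 11).
  S_0 = Σ v_i r_i = 5·10 + 10·8 + 4·0 + 10·3 + 4·9 = 196 ≡ 9.
  S_1 = Σ v_i α_i r_i = 5·1·10 + 10·5·8 + 4·10·0 + 10·8·3 + 4·3·9 = 798 ≡ 6.
  α_i^2 mod 11 = [1, 3, 1, 9, 9].
  S_2 = Σ v_i α_i^2 r_i = 5·1·10 + 10·3·8 + 4·1·0 + 10·9·3 + 4·9·9 = 884 ≡ 4.
  S = (9, 6, 4) ≠ 0, so r is not a codeword (an error is present).
Step 3: locate the error. For a single error e at position i, S_ℓ = v_i·e·α_i^ℓ, so α_err = S_1/S_0.
  S_0^{−1} = 9^{−1} = 5 (mod 11), so α_err = 6·5 = 30 ≡ 8 = α_4. Error position i = 4.
  Consistency check: S_2/S_1 = 4·2 = 8 ≡ 8 = α_err ✓ (single-error assumption holds).
Step 4: error magnitude e = S_0/v_4 = S_0·∏_{j≠4}(α_4 − α_j) = 9·10 = 90 ≡ 2 (mod 11).
Step 5: correct position 4: c_4 = r_4 − e = 3 − 2 ≡ 1 (mod 11). Hence c = [10, 8, 0, 1, 9].
  Check: interpolating c through the α_i gives m(x) = 5 + 5·x (degree < 2) with m(α_i) = c_i for every i, so c is indeed a codeword.


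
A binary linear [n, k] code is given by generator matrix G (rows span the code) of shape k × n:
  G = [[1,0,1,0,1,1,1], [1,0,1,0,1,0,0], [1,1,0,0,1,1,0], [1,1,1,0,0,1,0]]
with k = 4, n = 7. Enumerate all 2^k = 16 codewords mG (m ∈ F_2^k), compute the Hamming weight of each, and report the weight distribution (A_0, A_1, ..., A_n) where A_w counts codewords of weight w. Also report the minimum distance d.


Weight distribution: A_0 = 1, A_1 = 1, A_2 = 2, A_3 = 6, A_4 = 5, A_5 = 1. Minimum distance d = 1.

Enumerate all 2^4 = 16 messages m ∈ F_2^4.
For each, compute codeword c = mG in F_2^7, then tally its weight.
  m = 0000 → c = 0000000, weight = 0.
  m = 1000 → c = 1010111, weight = 5.
  m = 0100 → c = 1010100, weight = 3.
  m = 1100 → c = 0000011, weight = 2.
  m = 0010 → c = 1100110, weight = 4.
  m = 1010 → c = 0110001, weight = 3.
  m = 0110 → c = 0110010, weight = 3.
  m = 1110 → c = 1100101, weight = 4.
  m = 0001 → c = 1110010, weight = 4.
  m = 1001 → c = 0100101, weight = 3.
  m = 0101 → c = 0100110, weight = 3.
  m = 1101 → c = 1110001, weight = 4.
  m = 0011 → c = 0010100, weight = 2.
  m = 1011 → c = 1000011, weight = 3.
  m = 0111 → c = 1000000, weight = 1.
  m = 1111 → c = 0010111, weight = 4.
Tally weights:
  weight 0: 1 codewords.
  weight 1: 1 codewords.
  weight 2: 2 codewords.
  weight 3: 6 codewords.
  weight 4: 5 codewords.
  weight 5: 1 codewords.
Minimum distance d = smallest w > 0 with A_w > 0 = 1.
Sanity: Σ A_w = 16 = 2^4 = 16 ✓.


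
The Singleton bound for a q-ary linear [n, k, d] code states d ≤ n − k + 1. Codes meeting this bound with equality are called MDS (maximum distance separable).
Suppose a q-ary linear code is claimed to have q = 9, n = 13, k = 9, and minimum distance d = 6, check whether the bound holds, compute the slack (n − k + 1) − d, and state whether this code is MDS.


Singleton RHS = n − k + 1 = 5, slack = -1, bound violated (no such code; not MDS).

Singleton bound: d ≤ n − k + 1.
Here n = 13, k = 9, so n − k + 1 = 5.
Given d = 6, check d ≤ 5: NO.
Slack = (n − k + 1) − d = -1.
The slack is negative: d = 6 exceeds n − k + 1 = 5 by 1, so the Singleton bound is violated and no linear [13, 9, 6]_9 code can exist. In particular it is not MDS (MDS requires d = n − k + 1 exactly).
Description: the claimed parameters are [13, 9, 6]_9; such a code would be impossible (violates the Singleton bound).


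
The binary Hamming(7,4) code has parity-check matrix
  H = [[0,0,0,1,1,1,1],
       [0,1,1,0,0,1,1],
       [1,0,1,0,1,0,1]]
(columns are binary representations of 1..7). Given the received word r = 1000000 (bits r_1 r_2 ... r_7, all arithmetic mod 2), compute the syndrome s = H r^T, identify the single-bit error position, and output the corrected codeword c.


s = (0, 0, 1)^T, error position = 1, corrected codeword c = 0000000

Compute s = H r^T mod 2 one row at a time:
  s_1 = 0 + 0 + 0 + 0 = 0 ≡ 0 (mod 2).
  s_2 = 0 + 0 + 0 + 0 = 0 ≡ 0 (mod 2).
  s_3 = 1 + 0 + 0 + 0 = 1 ≡ 1 (mod 2).
s = (0, 0, 1)^T — this equals column 1 of H (binary 001), so error is at position 1.
Correct: flip bit 1 of r = 1000000 to get c = 0000000.


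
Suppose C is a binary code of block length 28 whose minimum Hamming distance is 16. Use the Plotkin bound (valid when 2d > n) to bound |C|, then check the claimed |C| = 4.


Plotkin bound M ≤ 8; given |C| = 4 ≤ bound (satisfied).

Check applicability: 2d = 32, n = 28.
2d − n = 4 > 0, so Plotkin applies.
Compute d/(2d−n) = 16/4 ≈ 4.0000.
⌊d/(2d−n)⌋ = 4.
Plotkin bound: M ≤ 2·4 = 8.
Given |C| = 4, check: satisfied.
This |C| is below the Plotkin bound.


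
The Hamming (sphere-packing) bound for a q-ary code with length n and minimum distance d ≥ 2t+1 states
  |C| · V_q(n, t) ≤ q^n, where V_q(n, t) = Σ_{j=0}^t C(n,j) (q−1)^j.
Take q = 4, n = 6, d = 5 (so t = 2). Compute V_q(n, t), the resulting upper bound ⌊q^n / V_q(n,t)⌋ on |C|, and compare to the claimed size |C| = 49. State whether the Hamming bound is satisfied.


V_q(n, t) = 154, q^n = 4096, Hamming bound = 26, |C| = 49 > bound (violated).

Step 1: Compute V_q(n, t) = Σ_{j=0}^2 C(n, j) (q−1)^j.
  j = 0: C(6,0)·(3)^0 = 1·1 = 1.
  j = 1: C(6,1)·(3)^1 = 6·3 = 18.
  j = 2: C(6,2)·(3)^2 = 15·9 = 135.
  V_q(n, t) = 1 + 18 + 135 = 154.
Step 2: q^n = 4^6 = 4096.
Step 3: Hamming bound ⌊q^n / V_q(n,t)⌋ = ⌊4096/154⌋ = 26.
Step 4: Compare |C| = 49 to 26: violated.
The claimed |C| lies above the Hamming bound, so no 4-ary code of length 6 with d ≥ 5 can have 49 codewords.


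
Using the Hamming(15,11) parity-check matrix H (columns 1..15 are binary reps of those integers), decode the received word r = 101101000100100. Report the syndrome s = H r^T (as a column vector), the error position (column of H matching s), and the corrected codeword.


s = (0, 1, 1, 1)^T, error position = 7, corrected codeword c = 101101100100100

Compute s = H r^T mod 2 one row at a time:
  s_1 = 0 + 0 + 1 + 0 + 0 + 1 + 0 + 0 = 2 ≡ 0 (mod 2).
  s_2 = 1 + 0 + 1 + 0 + 0 + 1 + 0 + 0 = 3 ≡ 1 (mod 2).
  s_3 = 0 + 1 + 1 + 0 + 1 + 0 + 0 + 0 = 3 ≡ 1 (mod 2).
  s_4 = 1 + 1 + 0 + 0 + 0 + 0 + 1 + 0 = 3 ≡ 1 (mod 2).
s = (0, 1, 1, 1)^T — this equals column 7 of H (binary 0111), so error is at position 7.
Correct: flip bit 7 of r = 101101000100100 to get c = 101101100100100.


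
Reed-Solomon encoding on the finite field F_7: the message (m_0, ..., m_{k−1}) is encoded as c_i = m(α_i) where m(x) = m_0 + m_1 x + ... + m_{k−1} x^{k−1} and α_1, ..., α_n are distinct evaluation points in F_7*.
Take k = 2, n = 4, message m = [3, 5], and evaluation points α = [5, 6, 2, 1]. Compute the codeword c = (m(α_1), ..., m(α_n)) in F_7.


c = [0, 5, 6, 1]

Message polynomial: m(x) = 3 + 5·x (mod 7).
For each evaluation point α_i, compute m(α_i) mod 7:
  α_1 = 5: Horner steps 5 → 0, so m(5) = 0.
  α_2 = 6: Horner steps 5 → 5, so m(6) = 5.
  α_3 = 2: Horner steps 5 → 6, so m(2) = 6.
  α_4 = 1: Horner steps 5 → 1, so m(1) = 1.
Codeword c = [0, 5, 6, 1] ∈ F_7^4.


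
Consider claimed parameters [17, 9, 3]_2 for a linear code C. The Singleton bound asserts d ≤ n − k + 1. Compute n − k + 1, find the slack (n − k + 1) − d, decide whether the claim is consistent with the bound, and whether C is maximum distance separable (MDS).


Singleton RHS = n − k + 1 = 9, slack = 6, bound satisfied, not MDS.

Singleton bound: d ≤ n − k + 1.
Here n = 17, k = 9, so n − k + 1 = 9.
Given d = 3, check d ≤ 9: YES.
Slack = (n − k + 1) − d = 6.
The code is NOT MDS (slack = 6 > 0).
Description: the claimed parameters are [17, 9, 3]_2; such a code would be non-MDS.


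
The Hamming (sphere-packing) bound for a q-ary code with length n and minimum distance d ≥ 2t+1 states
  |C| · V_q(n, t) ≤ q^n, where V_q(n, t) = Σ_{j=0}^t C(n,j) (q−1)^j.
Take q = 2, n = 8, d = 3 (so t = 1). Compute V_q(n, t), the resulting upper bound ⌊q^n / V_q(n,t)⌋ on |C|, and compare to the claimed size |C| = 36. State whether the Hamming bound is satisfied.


V_q(n, t) = 9, q^n = 256, Hamming bound = 28, |C| = 36 > bound (violated).

Step 1: Compute V_q(n, t) = Σ_{j=0}^1 C(n, j) (q−1)^j.
  j = 0: C(8,0)·(1)^0 = 1·1 = 1.
  j = 1: C(8,1)·(1)^1 = 8·1 = 8.
  V_q(n, t) = 1 + 8 = 9.
Step 2: q^n = 2^8 = 256.
Step 3: Hamming bound ⌊q^n / V_q(n,t)⌋ = ⌊256/9⌋ = 28.
Step 4: Compare |C| = 36 to 28: violated.
The claimed |C| lies above the Hamming bound, so no 2-ary code of length 8 with d ≥ 3 can have 36 codewords.


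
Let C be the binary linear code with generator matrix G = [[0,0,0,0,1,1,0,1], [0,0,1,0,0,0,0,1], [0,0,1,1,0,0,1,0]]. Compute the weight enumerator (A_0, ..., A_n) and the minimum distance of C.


Weight distribution: A_0 = 1, A_2 = 1, A_3 = 4, A_4 = 1, A_6 = 1. Minimum distance d = 2.

Enumerate all 2^3 = 8 messages m ∈ F_2^3.
For each, compute codeword c = mG in F_2^8, then tally its weight.
  m = 000 → c = 00000000, weight = 0.
  m = 100 → c = 00001101, weight = 3.
  m = 010 → c = 00100001, weight = 2.
  m = 110 → c = 00101100, weight = 3.
  m = 001 → c = 00110010, weight = 3.
  m = 101 → c = 00111111, weight = 6.
  m = 011 → c = 00010011, weight = 3.
  m = 111 → c = 00011110, weight = 4.
Tally weights:
  weight 0: 1 codewords.
  weight 2: 1 codewords.
  weight 3: 4 codewords.
  weight 4: 1 codewords.
  weight 6: 1 codewords.
Minimum distance d = smallest w > 0 with A_w > 0 = 2.
Sanity: Σ A_w = 8 = 2^3 = 8 ✓.


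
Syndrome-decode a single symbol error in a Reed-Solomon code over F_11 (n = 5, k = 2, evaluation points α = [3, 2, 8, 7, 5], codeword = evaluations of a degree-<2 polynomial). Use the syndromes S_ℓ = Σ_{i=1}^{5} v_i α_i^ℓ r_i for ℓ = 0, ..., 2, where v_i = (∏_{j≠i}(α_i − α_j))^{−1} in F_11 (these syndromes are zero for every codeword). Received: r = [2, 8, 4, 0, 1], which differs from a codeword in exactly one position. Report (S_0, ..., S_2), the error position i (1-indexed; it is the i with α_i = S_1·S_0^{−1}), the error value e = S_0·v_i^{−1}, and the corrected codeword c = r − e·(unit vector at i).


S = (5, 7, 1), error at position 3, error magnitude e = 10, c = [2, 8, 5, 0, 1].

Step 1: column multipliers v_i = (∏_{j≠i}(α_i − α_j))^{−1} mod 11.
  i = 1 (α = 3): (3−2)(3−8)(3−7)(3−5) = 1·(−5)·(−4)·(−2) = −40 ≡ 4, so v_1 = 4^{−1} = 3 (mod 11).
  i = 2 (α = 2): (2−3)(2−8)(2−7)(2−5) = (−1)·(−6)·(−5)·(−3) = 90 ≡ 2, so v_2 = 2^{−1} = 6 (mod 11).
  i = 3 (α = 8): (8−3)(8−2)(8−7)(8−5) = 5·6·1·3 = 90 ≡ 2, so v_3 = 2^{−1} = 6 (mod 11).
  i = 4 (α = 7): (7−3)(7−2)(7−8)(7−5) = 4·5·(−1)·2 = −40 ≡ 4, so v_4 = 4^{−1} = 3 (mod 11).
  i = 5 (α = 5): (5−3)(5−2)(5−8)(5−7) = 2·3·(−3)·(−2) = 36 ≡ 3, so v_5 = 3^{−1} = 4 (mod 11).
  v = [3, 6, 6, 3, 4].
Step 2: syndromes of r = [2, 8, 4, 0, 1] (all sums mod 11).
  S_0 = Σ v_i r_i = 3·2 + 6·8 + 6·4 + 3·0 + 4·1 = 82 ≡ 5.
  S_1 = Σ v_i α_i r_i = 3·3·2 + 6·2·8 + 6·8·4 + 3·7·0 + 4·5·1 = 326 ≡ 7.
  α_i^2 mod 11 = [9, 4, 9, 5, 3].
  S_2 = Σ v_i α_i^2 r_i = 3·9·2 + 6·4·8 + 6·9·4 + 3·5·0 + 4·3·1 = 474 ≡ 1.
  S = (5, 7, 1) ≠ 0, so r is not a codeword (an error is present).
Step 3: locate the error. For a single error e at position i, S_ℓ = v_i·e·α_i^ℓ, so α_err = S_1/S_0.
  S_0^{−1} = 5^{−1} = 9 (mod 11), so α_err = 7·9 = 63 ≡ 8 = α_3. Error position i = 3.
  Consistency check: S_2/S_1 = 1·8 = 8 ≡ 8 = α_err ✓ (single-error assumption holds).
Step 4: error magnitude e = S_0/v_3 = S_0·∏_{j≠3}(α_3 − α_j) = 5·2 = 10 ≡ 10 (mod 11).
Step 5: correct position 3: c_3 = r_3 − e = 4 − 10 ≡ 5 (mod 11). Hence c = [2, 8, 5, 0, 1].
  Check: interpolating c through the α_i gives m(x) = 9 + 5·x (degree < 2) with m(α_i) = c_i for every i, so c is indeed a codeword.


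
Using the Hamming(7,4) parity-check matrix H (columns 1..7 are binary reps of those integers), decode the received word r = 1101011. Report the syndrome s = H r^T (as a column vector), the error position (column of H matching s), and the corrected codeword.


s = (1, 1, 0)^T, error position = 6, corrected codeword c = 1101001

Compute s = H r^T mod 2 one row at a time:
  s_1 = 1 + 0 + 1 + 1 = 3 ≡ 1 (mod 2).
  s_2 = 1 + 0 + 1 + 1 = 3 ≡ 1 (mod 2).
  s_3 = 1 + 0 + 0 + 1 = 2 ≡ 0 (mod 2).
s = (1, 1, 0)^T — this equals column 6 of H (binary 110), so error is at position 6.
Correct: flip bit 6 of r = 1101011 to get c = 1101001.


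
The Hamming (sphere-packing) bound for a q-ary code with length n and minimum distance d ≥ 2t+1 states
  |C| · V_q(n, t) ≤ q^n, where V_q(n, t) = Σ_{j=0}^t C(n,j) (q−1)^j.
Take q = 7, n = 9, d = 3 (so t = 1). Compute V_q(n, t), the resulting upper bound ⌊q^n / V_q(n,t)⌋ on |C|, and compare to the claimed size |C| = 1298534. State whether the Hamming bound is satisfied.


V_q(n, t) = 55, q^n = 40353607, Hamming bound = 733701, |C| = 1298534 > bound (violated).

Step 1: Compute V_q(n, t) = Σ_{j=0}^1 C(n, j) (q−1)^j.
  j = 0: C(9,0)·(6)^0 = 1·1 = 1.
  j = 1: C(9,1)·(6)^1 = 9·6 = 54.
  V_q(n, t) = 1 + 54 = 55.
Step 2: q^n = 7^9 = 40353607.
Step 3: Hamming bound ⌊q^n / V_q(n,t)⌋ = ⌊40353607/55⌋ = 733701.
Step 4: Compare |C| = 1298534 to 733701: violated.
The claimed |C| lies above the Hamming bound, so no 7-ary code of length 9 with d ≥ 3 can have 1298534 codewords.


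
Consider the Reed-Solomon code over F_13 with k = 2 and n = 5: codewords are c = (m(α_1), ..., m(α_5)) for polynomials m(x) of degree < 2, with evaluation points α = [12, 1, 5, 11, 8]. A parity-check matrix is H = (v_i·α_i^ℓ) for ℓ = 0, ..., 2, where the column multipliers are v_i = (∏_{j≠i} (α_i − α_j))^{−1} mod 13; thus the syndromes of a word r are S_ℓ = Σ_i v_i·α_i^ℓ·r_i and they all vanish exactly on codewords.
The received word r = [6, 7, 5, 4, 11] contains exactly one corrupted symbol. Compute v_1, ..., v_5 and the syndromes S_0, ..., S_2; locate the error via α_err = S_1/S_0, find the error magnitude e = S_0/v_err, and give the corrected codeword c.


S = (3, 3, 3), error at position 2, error magnitude e = 10, c = [6, 10, 5, 4, 11].

Step 1: column multipliers v_i = (∏_{j≠i}(α_i − α_j))^{−1} mod 13.
  i = 1 (α = 12): (12−1)(12−5)(12−11)(12−8) = 11·7·1·4 = 308 ≡ 9, so v_1 = 9^{−1} = 3 (mod 13).
  i = 2 (α = 1): (1−12)(1−5)(1−11)(1−8) = (−11)·(−4)·(−10)·(−7) = 3080 ≡ 12, so v_2 = 12^{−1} = 12 (mod 13).
  i = 3 (α = 5): (5−12)(5−1)(5−11)(5−8) = (−7)·4·(−6)·(−3) = −504 ≡ 3, so v_3 = 3^{−1} = 9 (mod 13).
  i = 4 (α = 11): (11−12)(11−1)(11−5)(11−8) = (−1)·10·6·3 = −180 ≡ 2, so v_4 = 2^{−1} = 7 (mod 13).
  i = 5 (α = 8): (8−12)(8−1)(8−5)(8−11) = (−4)·7·3·(−3) = 252 ≡ 5, so v_5 = 5^{−1} = 8 (mod 13).
  v = [3, 12, 9, 7, 8].
Step 2: syndromes of r = [6, 7, 5, 4, 11] (all sums mod 13).
  S_0 = Σ v_i r_i = 3·6 + 12·7 + 9·5 + 7·4 + 8·11 = 263 ≡ 3.
  S_1 = Σ v_i α_i r_i = 3·12·6 + 12·1·7 + 9·5·5 + 7·11·4 + 8·8·11 = 1537 ≡ 3.
  α_i^2 mod 13 = [1, 1, 12, 4, 12].
  S_2 = Σ v_i α_i^2 r_i = 3·1·6 + 12·1·7 + 9·12·5 + 7·4·4 + 8·12·11 = 1810 ≡ 3.
  S = (3, 3, 3) ≠ 0, so r is not a codeword (an error is present).
Step 3: locate the error. For a single error e at position i, S_ℓ = v_i·e·α_i^ℓ, so α_err = S_1/S_0.
  S_0^{−1} = 3^{−1} = 9 (mod 13), so α_err = 3·9 = 27 ≡ 1 = α_2. Error position i = 2.
  Consistency check: S_2/S_1 = 3·9 = 27 ≡ 1 = α_err ✓ (single-error assumption holds).
Step 4: error magnitude e = S_0/v_2 = S_0·∏_{j≠2}(α_2 − α_j) = 3·12 = 36 ≡ 10 (mod 13).
Step 5: correct position 2: c_2 = r_2 − e = 7 − 10 ≡ 10 (mod 13). Hence c = [6, 10, 5, 4, 11].
  Check: interpolating c through the α_i gives m(x) = 8 + 2·x (degree < 2) with m(α_i) = c_i for every i, so c is indeed a codeword.


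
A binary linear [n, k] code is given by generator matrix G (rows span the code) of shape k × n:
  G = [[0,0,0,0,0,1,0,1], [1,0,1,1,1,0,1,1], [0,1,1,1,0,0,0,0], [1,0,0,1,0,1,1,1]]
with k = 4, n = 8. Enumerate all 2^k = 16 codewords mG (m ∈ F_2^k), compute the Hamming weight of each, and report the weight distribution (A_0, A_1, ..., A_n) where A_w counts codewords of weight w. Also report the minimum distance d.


Weight distribution: A_0 = 1, A_2 = 1, A_3 = 4, A_4 = 3, A_5 = 4, A_6 = 3. Minimum distance d = 2.

Enumerate all 2^4 = 16 messages m ∈ F_2^4.
For each, compute codeword c = mG in F_2^8, then tally its weight.
  m = 0000 → c = 00000000, weight = 0.
  m = 1000 → c = 00000101, weight = 2.
  m = 0100 → c = 10111011, weight = 6.
  m = 1100 → c = 10111110, weight = 6.
  m = 0010 → c = 01110000, weight = 3.
  m = 1010 → c = 01110101, weight = 5.
  m = 0110 → c = 11001011, weight = 5.
  m = 1110 → c = 11001110, weight = 5.
  m = 0001 → c = 10010111, weight = 5.
  m = 1001 → c = 10010010, weight = 3.
  m = 0101 → c = 00101100, weight = 3.
  m = 1101 → c = 00101001, weight = 3.
  m = 0011 → c = 11100111, weight = 6.
  m = 1011 → c = 11100010, weight = 4.
  m = 0111 → c = 01011100, weight = 4.
  m = 1111 → c = 01011001, weight = 4.
Tally weights:
  weight 0: 1 codewords.
  weight 2: 1 codewords.
  weight 3: 4 codewords.
  weight 4: 3 codewords.
  weight 5: 4 codewords.
  weight 6: 3 codewords.
Minimum distance d = smallest w > 0 with A_w > 0 = 2.
Sanity: Σ A_w = 16 = 2^4 = 16 ✓.


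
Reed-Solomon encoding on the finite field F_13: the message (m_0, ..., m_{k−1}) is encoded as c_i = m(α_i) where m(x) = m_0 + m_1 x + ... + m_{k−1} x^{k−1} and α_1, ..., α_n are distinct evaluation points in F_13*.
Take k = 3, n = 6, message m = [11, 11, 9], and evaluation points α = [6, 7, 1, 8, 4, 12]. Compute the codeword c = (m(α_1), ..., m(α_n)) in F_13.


c = [11, 9, 5, 12, 4, 9]

Message polynomial: m(x) = 11 + 11·x + 9·x^2 (mod 13).
For each evaluation point α_i, compute m(α_i) mod 13:
  α_1 = 6: Horner steps 9 → 0 → 11, so m(6) = 11.
  α_2 = 7: Horner steps 9 → 9 → 9, so m(7) = 9.
  α_3 = 1: Horner steps 9 → 7 → 5, so m(1) = 5.
  α_4 = 8: Horner steps 9 → 5 → 12, so m(8) = 12.
  α_5 = 4: Horner steps 9 → 8 → 4, so m(4) = 4.
  α_6 = 12: Horner steps 9 → 2 → 9, so m(12) = 9.
Codeword c = [11, 9, 5, 12, 4, 9] ∈ F_13^6.


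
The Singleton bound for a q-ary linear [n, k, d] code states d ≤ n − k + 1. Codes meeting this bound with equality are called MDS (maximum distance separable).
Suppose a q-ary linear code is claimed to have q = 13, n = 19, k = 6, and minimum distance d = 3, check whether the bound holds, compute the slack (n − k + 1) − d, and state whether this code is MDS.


Singleton RHS = n − k + 1 = 14, slack = 11, bound satisfied, not MDS.

Singleton bound: d ≤ n − k + 1.
Here n = 19, k = 6, so n − k + 1 = 14.
Given d = 3, check d ≤ 14: YES.
Slack = (n − k + 1) − d = 11.
The code is NOT MDS (slack = 11 > 0).
Description: the claimed parameters are [19, 6, 3]_13; such a code would be non-MDS.


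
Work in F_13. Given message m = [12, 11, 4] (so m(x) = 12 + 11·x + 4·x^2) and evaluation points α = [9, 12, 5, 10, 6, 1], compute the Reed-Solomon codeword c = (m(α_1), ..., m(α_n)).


c = [6, 5, 11, 2, 1, 1]

Message polynomial: m(x) = 12 + 11·x + 4·x^2 (mod 13).
For each evaluation point α_i, compute m(α_i) mod 13:
  α_1 = 9: Horner steps 4 → 8 → 6, so m(9) = 6.
  α_2 = 12: Horner steps 4 → 7 → 5, so m(12) = 5.
  α_3 = 5: Horner steps 4 → 5 → 11, so m(5) = 11.
  α_4 = 10: Horner steps 4 → 12 → 2, so m(10) = 2.
  α_5 = 6: Horner steps 4 → 9 → 1, so m(6) = 1.
  α_6 = 1: Horner steps 4 → 2 → 1, so m(1) = 1.
Codeword c = [6, 5, 11, 2, 1, 1] ∈ F_13^6.


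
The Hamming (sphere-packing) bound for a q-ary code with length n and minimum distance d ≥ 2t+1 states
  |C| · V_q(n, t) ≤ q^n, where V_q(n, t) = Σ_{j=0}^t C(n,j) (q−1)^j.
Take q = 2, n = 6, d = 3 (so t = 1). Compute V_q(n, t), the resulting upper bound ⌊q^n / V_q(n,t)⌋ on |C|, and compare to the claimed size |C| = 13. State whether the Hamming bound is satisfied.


V_q(n, t) = 7, q^n = 64, Hamming bound = 9, |C| = 13 > bound (violated).

Step 1: Compute V_q(n, t) = Σ_{j=0}^1 C(n, j) (q−1)^j.
  j = 0: C(6,0)·(1)^0 = 1·1 = 1.
  j = 1: C(6,1)·(1)^1 = 6·1 = 6.
  V_q(n, t) = 1 + 6 = 7.
Step 2: q^n = 2^6 = 64.
Step 3: Hamming bound ⌊q^n / V_q(n,t)⌋ = ⌊64/7⌋ = 9.
Step 4: Compare |C| = 13 to 9: violated.
The claimed |C| lies above the Hamming bound, so no 2-ary code of length 6 with d ≥ 3 can have 13 codewords.


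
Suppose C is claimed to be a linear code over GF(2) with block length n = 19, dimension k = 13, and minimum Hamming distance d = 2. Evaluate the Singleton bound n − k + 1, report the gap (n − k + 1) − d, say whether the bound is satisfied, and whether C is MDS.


Singleton RHS = n − k + 1 = 7, slack = 5, bound satisfied, not MDS.

Singleton bound: d ≤ n − k + 1.
Here n = 19, k = 13, so n − k + 1 = 7.
Given d = 2, check d ≤ 7: YES.
Slack = (n − k + 1) − d = 5.
The code is NOT MDS (slack = 5 > 0).
Description: the claimed parameters are [19, 13, 2]_2; such a code would be non-MDS.


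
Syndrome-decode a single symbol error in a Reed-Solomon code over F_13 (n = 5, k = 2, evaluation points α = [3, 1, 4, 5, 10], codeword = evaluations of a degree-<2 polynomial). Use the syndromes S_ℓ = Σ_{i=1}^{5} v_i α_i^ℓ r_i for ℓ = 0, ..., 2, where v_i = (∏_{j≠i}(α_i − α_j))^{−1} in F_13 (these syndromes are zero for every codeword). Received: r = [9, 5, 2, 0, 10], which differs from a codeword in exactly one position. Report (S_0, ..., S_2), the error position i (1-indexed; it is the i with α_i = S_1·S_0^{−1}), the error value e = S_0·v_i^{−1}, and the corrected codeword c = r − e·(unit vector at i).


S = (6, 11, 5), error at position 3, error magnitude e = 4, c = [9, 5, 11, 0, 10].

Step 1: column multipliers v_i = (∏_{j≠i}(α_i − α_j))^{−1} mod 13.
  i = 1 (α = 3): (3−1)(3−4)(3−5)(3−10) = 2·(−1)·(−2)·(−7) = −28 ≡ 11, so v_1 = 11^{−1} = 6 (mod 13).
  i = 2 (α = 1): (1−3)(1−4)(1−5)(1−10) = (−2)·(−3)·(−4)·(−9) = 216 ≡ 8, so v_2 = 8^{−1} = 5 (mod 13).
  i = 3 (α = 4): (4−3)(4−1)(4−5)(4−10) = 1·3·(−1)·(−6) = 18 ≡ 5, so v_3 = 5^{−1} = 8 (mod 13).
  i = 4 (α = 5): (5−3)(5−1)(5−4)(5−10) = 2·4·1·(−5) = −40 ≡ 12, so v_4 = 12^{−1} = 12 (mod 13).
  i = 5 (α = 10): (10−3)(10−1)(10−4)(10−5) = 7·9·6·5 = 1890 ≡ 5, so v_5 = 5^{−1} = 8 (mod 13).
  v = [6, 5, 8, 12, 8].
Step 2: syndromes of r = [9, 5, 2, 0, 10] (all sums mod 13).
  S_0 = Σ v_i r_i = 6·9 + 5·5 + 8·2 + 12·0 + 8·10 = 175 ≡ 6.
  S_1 = Σ v_i α_i r_i = 6·3·9 + 5·1·5 + 8·4·2 + 12·5·0 + 8·10·10 = 1051 ≡ 11.
  α_i^2 mod 13 = [9, 1, 3, 12, 9].
  S_2 = Σ v_i α_i^2 r_i = 6·9·9 + 5·1·5 + 8·3·2 + 12·12·0 + 8·9·10 = 1279 ≡ 5.
  S = (6, 11, 5) ≠ 0, so r is not a codeword (an error is present).
Step 3: locate the error. For a single error e at position i, S_ℓ = v_i·e·α_i^ℓ, so α_err = S_1/S_0.
  S_0^{−1} = 6^{−1} = 11 (mod 13), so α_err = 11·11 = 121 ≡ 4 = α_3. Error position i = 3.
  Consistency check: S_2/S_1 = 5·6 = 30 ≡ 4 = α_err ✓ (single-error assumption holds).
Step 4: error magnitude e = S_0/v_3 = S_0·∏_{j≠3}(α_3 − α_j) = 6·5 = 30 ≡ 4 (mod 13).
Step 5: correct position 3: c_3 = r_3 − e = 2 − 4 ≡ 11 (mod 13). Hence c = [9, 5, 11, 0, 10].
  Check: interpolating c through the α_i gives m(x) = 3 + 2·x (degree < 2) with m(α_i) = c_i for every i, so c is indeed a codeword.


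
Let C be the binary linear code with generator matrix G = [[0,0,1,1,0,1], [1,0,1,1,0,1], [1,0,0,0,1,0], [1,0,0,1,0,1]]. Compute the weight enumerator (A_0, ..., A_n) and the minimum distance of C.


Weight distribution: A_0 = 1, A_1 = 3, A_2 = 4, A_3 = 4, A_4 = 3, A_5 = 1. Minimum distance d = 1.

Enumerate all 2^4 = 16 messages m ∈ F_2^4.
For each, compute codeword c = mG in F_2^6, then tally its weight.
  m = 0000 → c = 000000, weight = 0.
  m = 1000 → c = 001101, weight = 3.
  m = 0100 → c = 101101, weight = 4.
  m = 1100 → c = 100000, weight = 1.
  m = 0010 → c = 100010, weight = 2.
  m = 1010 → c = 101111, weight = 5.
  m = 0110 → c = 001111, weight = 4.
  m = 1110 → c = 000010, weight = 1.
  m = 0001 → c = 100101, weight = 3.
  m = 1001 → c = 101000, weight = 2.
  m = 0101 → c = 001000, weight = 1.
  m = 1101 → c = 000101, weight = 2.
  m = 0011 → c = 000111, weight = 3.
  m = 1011 → c = 001010, weight = 2.
  m = 0111 → c = 101010, weight = 3.
  m = 1111 → c = 100111, weight = 4.
Tally weights:
  weight 0: 1 codewords.
  weight 1: 3 codewords.
  weight 2: 4 codewords.
  weight 3: 4 codewords.
  weight 4: 3 codewords.
  weight 5: 1 codewords.
Minimum distance d = smallest w > 0 with A_w > 0 = 1.
Sanity: Σ A_w = 16 = 2^4 = 16 ✓.
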